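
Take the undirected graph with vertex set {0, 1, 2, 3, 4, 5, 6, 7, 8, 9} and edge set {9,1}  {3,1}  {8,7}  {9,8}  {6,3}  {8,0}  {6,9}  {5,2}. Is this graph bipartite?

Partition the vertices as {1, 4, 5, 6, 8} vs {0, 2, 3, 7, 9}. Each listed edge has one endpoint in each part, so the graph is bipartite.

Yes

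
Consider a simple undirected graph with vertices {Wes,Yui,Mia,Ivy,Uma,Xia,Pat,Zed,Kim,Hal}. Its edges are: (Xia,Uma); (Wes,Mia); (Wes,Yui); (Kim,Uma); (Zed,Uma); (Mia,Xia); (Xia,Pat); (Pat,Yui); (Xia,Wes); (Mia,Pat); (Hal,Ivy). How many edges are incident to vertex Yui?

2

Neighbors of Yui: Wes, Pat.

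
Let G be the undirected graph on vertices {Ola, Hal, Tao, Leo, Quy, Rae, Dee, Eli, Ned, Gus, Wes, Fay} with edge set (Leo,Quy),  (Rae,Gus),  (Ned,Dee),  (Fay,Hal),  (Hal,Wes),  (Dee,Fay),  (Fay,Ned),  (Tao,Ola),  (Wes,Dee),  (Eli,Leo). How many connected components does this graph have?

4

Component: {Ola, Tao}
Component: {Rae, Gus}
Component: {Leo, Quy, Eli}
Component: {Hal, Dee, Ned, Wes, Fay}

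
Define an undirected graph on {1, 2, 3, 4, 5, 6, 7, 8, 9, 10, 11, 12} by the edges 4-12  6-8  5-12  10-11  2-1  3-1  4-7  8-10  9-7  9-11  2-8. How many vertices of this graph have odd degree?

4

Degrees: 1:2, 2:2, 3:1, 4:2, 5:1, 6:1, 7:2, 8:3, 9:2, 10:2, 11:2, 12:2
Odd-degree vertices: 3, 5, 6, 8.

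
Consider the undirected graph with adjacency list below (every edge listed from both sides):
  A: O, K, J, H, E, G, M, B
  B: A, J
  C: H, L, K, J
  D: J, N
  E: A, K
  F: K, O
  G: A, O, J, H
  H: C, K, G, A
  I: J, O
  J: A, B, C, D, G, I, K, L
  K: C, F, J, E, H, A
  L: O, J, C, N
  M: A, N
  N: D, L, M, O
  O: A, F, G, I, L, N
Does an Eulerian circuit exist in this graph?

Yes

Degrees: A:8, B:2, C:4, D:2, E:2, F:2, G:4, H:4, I:2, J:8, K:6, L:4, M:2, N:4, O:6
Every vertex has even degree and the edges form a single connected piece, so an Eulerian circuit exists.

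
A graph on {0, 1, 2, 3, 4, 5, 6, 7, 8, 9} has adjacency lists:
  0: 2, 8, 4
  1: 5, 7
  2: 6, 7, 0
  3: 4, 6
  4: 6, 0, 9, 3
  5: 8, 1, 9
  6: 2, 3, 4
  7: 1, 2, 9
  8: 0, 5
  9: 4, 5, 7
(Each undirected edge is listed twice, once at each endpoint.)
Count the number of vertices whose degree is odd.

Degrees: 0:3, 1:2, 2:3, 3:2, 4:4, 5:3, 6:3, 7:3, 8:2, 9:3
Odd-degree vertices: 0, 2, 5, 6, 7, 9.

6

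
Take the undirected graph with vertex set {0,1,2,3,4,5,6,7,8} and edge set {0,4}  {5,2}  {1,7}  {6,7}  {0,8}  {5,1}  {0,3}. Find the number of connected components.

2

Component: {0, 3, 4, 8}
Component: {1, 2, 5, 6, 7}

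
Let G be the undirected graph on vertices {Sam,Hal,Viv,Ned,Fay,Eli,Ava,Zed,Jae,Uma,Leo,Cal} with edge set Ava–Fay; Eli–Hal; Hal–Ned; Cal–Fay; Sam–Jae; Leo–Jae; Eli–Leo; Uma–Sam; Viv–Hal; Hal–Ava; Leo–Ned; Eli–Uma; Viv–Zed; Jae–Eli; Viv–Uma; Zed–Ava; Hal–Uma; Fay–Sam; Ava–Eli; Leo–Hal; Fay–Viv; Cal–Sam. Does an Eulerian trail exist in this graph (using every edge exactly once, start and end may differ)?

Degrees: Sam:4, Hal:6, Viv:4, Ned:2, Fay:4, Eli:5, Ava:4, Zed:2, Jae:3, Uma:4, Leo:4, Cal:2
Odd-degree vertices: Eli, Jae (2 total).
The non-isolated vertices are connected and exactly 2 have odd degree, so an Eulerian trail exists (from Eli to Jae).

Yes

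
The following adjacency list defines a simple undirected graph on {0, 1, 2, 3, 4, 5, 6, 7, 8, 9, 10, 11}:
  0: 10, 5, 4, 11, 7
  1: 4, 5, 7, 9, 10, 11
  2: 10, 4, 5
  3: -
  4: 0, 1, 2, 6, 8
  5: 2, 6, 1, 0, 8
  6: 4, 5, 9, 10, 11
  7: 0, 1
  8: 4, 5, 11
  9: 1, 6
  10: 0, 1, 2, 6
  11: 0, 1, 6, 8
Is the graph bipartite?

Color {3, 4, 5, 7, 9, 10, 11} black and {0, 1, 2, 6, 8} white. No edge joins two same-colored vertices, so the graph is bipartite.

Yes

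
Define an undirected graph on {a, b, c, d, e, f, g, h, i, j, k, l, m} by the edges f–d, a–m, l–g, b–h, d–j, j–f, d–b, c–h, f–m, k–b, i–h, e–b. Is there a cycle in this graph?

Yes

|V| = 13, |E| = 12, number of components = 2.
One cycle is f-d-j-f.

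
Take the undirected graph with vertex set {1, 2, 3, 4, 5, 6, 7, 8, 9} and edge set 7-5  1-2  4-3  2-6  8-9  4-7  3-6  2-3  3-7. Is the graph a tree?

No

|V| = 9, |E| = 9.
It splits into 2 components, so it cannot be a tree.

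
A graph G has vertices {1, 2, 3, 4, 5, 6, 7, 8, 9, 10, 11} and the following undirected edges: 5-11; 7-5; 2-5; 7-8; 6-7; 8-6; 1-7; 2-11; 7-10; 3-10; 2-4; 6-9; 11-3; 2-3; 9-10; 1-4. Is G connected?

Starting from 1 and exploring outward reaches every vertex (1, 7, 4, 5, 10, 6, 8, 2, 11, 3, 9); the graph is connected.

Yes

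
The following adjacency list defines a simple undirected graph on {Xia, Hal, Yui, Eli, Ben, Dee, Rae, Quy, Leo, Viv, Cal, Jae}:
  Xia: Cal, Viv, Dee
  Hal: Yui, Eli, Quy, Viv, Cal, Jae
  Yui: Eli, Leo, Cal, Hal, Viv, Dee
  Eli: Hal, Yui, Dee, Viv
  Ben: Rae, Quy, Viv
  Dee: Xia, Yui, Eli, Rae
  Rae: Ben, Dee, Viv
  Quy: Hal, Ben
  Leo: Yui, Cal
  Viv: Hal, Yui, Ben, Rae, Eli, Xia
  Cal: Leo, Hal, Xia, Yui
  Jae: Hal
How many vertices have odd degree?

Degrees: Xia:3, Hal:6, Yui:6, Eli:4, Ben:3, Dee:4, Rae:3, Quy:2, Leo:2, Viv:6, Cal:4, Jae:1
Odd-degree vertices: Xia, Ben, Rae, Jae.

4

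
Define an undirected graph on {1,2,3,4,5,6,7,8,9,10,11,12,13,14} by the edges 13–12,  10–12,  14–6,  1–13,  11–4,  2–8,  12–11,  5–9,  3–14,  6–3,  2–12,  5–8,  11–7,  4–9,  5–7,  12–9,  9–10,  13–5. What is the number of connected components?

2

Component: {3, 6, 14}
Component: {1, 2, 4, 5, 7, 8, 9, 10, 11, 12, 13}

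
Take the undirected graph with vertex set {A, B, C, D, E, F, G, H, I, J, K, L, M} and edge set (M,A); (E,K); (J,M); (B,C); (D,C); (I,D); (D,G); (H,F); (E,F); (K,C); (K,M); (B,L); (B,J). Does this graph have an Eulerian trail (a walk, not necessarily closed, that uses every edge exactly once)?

Degrees: A:1, B:3, C:3, D:3, E:2, F:2, G:1, H:1, I:1, J:2, K:3, L:1, M:3
Odd-degree vertices: A, B, C, D, G, H, I, K, L, M (10 total).
With 10 odd-degree vertices (more than two), no single trail can use every edge.

No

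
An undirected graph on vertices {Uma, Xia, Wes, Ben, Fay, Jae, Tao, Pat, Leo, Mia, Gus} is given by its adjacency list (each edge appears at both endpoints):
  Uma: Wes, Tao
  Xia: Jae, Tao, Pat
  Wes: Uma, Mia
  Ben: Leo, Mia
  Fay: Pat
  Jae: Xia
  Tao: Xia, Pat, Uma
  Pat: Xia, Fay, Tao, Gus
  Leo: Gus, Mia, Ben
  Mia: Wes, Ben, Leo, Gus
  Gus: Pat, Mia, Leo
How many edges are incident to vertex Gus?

Neighbors of Gus: Pat, Leo, Mia.

3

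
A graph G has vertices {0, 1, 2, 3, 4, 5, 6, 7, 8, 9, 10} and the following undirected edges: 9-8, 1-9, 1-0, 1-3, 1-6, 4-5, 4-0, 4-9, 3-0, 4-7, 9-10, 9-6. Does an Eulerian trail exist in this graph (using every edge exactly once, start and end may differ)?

Degrees: 0:3, 1:4, 2:0, 3:2, 4:4, 5:1, 6:2, 7:1, 8:1, 9:5, 10:1
Odd-degree vertices: 0, 5, 7, 8, 9, 10 (6 total).
An Eulerian trail requires 0 or 2 odd-degree vertices; here there are 6.

No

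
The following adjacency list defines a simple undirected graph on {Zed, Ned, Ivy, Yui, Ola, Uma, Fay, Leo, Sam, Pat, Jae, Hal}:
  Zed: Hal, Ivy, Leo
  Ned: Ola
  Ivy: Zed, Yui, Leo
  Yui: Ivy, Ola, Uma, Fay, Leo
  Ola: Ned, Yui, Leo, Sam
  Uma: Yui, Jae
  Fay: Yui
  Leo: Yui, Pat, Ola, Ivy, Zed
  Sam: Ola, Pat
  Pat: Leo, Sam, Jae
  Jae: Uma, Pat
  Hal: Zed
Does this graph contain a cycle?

Yes

|V| = 12, |E| = 16, number of components = 1.
One cycle is Pat-Sam-Ola-Leo-Pat.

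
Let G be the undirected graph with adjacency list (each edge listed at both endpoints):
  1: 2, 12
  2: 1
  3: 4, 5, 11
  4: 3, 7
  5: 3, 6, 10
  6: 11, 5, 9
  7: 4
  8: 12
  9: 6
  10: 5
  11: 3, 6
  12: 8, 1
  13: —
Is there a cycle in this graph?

Yes

The graph has 13 vertices, 11 edges, and 3 connected components.
One cycle is 3-5-6-11-3.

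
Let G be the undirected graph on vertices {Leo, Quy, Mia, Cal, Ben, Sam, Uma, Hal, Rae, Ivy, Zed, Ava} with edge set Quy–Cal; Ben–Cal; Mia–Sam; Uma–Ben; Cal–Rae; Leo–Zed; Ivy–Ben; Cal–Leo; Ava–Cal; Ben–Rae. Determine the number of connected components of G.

3

Component: {Hal}
Component: {Mia, Sam}
Component: {Leo, Quy, Cal, Ben, Uma, Rae, Ivy, Zed, Ava}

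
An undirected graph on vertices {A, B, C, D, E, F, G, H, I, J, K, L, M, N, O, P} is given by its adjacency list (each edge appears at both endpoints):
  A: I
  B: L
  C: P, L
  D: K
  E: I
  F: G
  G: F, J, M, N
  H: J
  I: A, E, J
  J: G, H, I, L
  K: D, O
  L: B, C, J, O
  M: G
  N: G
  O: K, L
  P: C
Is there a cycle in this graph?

No

|V| = 16, |E| = 15, number of components = 1.
Since 15 = 16 - 1, the graph is a forest and contains no cycle.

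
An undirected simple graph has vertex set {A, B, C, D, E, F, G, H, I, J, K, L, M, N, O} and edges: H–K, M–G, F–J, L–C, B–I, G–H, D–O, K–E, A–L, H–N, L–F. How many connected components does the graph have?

4

Component: {B, I}
Component: {D, O}
Component: {A, C, F, J, L}
Component: {E, G, H, K, M, N}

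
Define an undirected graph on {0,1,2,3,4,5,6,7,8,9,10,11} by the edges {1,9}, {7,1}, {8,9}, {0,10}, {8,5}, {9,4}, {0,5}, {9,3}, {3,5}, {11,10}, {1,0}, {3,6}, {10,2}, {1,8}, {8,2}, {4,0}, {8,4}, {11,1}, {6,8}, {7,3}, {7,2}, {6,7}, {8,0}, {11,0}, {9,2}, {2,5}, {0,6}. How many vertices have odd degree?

Degrees: 0:7, 1:5, 2:5, 3:4, 4:3, 5:4, 6:4, 7:4, 8:7, 9:5, 10:3, 11:3
Odd-degree vertices: 0, 1, 2, 4, 8, 9, 10, 11.

8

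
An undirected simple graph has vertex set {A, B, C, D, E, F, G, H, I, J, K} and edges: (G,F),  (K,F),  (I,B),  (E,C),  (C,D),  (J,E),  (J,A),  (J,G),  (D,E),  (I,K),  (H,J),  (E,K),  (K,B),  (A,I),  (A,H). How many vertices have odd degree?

2

Degrees: A:3, B:2, C:2, D:2, E:4, F:2, G:2, H:2, I:3, J:4, K:4
Odd-degree vertices: A, I.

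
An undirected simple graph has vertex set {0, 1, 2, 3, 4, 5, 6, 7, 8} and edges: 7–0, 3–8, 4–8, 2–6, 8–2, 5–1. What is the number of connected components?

3

Component: {0, 7}
Component: {1, 5}
Component: {2, 3, 4, 6, 8}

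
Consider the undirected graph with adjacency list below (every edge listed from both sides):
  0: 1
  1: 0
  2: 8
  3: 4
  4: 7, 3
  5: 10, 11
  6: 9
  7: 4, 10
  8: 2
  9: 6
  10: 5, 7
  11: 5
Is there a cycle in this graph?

No

The graph has 12 vertices, 8 edges, and 4 connected components.
Since 8 = 12 - 4, the graph is a forest and contains no cycle.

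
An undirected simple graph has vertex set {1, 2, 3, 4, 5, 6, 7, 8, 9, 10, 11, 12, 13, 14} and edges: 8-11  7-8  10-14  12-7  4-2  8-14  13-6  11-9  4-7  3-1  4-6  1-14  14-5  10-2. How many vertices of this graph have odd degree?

Degrees: 1:2, 2:2, 3:1, 4:3, 5:1, 6:2, 7:3, 8:3, 9:1, 10:2, 11:2, 12:1, 13:1, 14:4
Odd-degree vertices: 3, 4, 5, 7, 8, 9, 12, 13.

8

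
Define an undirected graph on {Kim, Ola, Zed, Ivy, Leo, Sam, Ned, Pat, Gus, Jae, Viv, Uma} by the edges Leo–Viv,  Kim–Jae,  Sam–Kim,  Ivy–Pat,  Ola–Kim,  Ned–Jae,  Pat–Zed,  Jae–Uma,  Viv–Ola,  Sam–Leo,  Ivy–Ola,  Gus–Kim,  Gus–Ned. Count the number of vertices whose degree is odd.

Degrees: Kim:4, Ola:3, Zed:1, Ivy:2, Leo:2, Sam:2, Ned:2, Pat:2, Gus:2, Jae:3, Viv:2, Uma:1
Odd-degree vertices: Ola, Zed, Jae, Uma.

4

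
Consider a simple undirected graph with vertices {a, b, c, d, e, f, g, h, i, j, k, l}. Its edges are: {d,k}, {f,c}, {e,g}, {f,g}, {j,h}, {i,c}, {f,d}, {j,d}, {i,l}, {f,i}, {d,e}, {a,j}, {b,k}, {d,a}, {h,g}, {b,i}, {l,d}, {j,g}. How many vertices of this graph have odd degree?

Degrees: a:2, b:2, c:2, d:6, e:2, f:4, g:4, h:2, i:4, j:4, k:2, l:2
Odd-degree vertices: none.

0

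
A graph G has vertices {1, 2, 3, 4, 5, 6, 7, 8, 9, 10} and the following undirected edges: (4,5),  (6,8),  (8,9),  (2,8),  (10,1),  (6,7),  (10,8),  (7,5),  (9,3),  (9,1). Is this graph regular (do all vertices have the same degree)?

No

Degrees: 1:2, 2:1, 3:1, 4:1, 5:2, 6:2, 7:2, 8:4, 9:3, 10:2
Degrees are not all equal (e.g. deg(2)=1 but deg(8)=4); not regular.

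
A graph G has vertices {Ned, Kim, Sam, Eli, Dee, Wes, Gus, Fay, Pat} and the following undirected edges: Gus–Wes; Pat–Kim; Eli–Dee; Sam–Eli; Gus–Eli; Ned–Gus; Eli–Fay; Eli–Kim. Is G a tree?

|V| = 9, |E| = 8.
It is connected with exactly 8 edges, hence acyclic — it is a tree.

Yes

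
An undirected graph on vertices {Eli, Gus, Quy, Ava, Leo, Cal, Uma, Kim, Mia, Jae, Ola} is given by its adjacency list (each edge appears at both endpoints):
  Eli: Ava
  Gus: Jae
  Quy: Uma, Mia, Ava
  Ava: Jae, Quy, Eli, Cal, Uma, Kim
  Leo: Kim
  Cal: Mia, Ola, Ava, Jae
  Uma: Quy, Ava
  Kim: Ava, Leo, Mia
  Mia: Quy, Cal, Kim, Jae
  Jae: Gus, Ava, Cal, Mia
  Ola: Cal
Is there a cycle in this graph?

|V| = 11, |E| = 15, number of components = 1.
One cycle is Ava-Kim-Mia-Cal-Ava.

Yes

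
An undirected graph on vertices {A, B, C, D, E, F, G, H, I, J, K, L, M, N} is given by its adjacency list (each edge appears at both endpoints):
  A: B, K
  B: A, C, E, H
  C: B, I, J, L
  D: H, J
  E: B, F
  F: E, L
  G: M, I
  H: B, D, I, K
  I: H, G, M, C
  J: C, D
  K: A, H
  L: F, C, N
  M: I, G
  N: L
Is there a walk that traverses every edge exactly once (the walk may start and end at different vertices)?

Yes

Degrees: A:2, B:4, C:4, D:2, E:2, F:2, G:2, H:4, I:4, J:2, K:2, L:3, M:2, N:1
Odd-degree vertices: L, N (2 total).
The non-isolated vertices are connected and exactly 2 have odd degree, so an Eulerian trail exists (from L to N).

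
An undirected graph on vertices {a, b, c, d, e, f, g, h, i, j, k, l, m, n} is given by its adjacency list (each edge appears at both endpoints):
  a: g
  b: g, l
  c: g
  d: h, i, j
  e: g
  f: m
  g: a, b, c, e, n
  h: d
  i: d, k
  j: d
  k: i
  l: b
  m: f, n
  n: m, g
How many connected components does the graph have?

2

Component: {d, h, i, j, k}
Component: {a, b, c, e, f, g, l, m, n}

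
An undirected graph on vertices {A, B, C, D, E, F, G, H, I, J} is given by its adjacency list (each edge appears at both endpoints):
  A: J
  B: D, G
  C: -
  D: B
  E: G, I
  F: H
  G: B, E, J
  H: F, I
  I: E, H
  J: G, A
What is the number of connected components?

Component: {C}
Component: {A, B, D, E, F, G, H, I, J}

2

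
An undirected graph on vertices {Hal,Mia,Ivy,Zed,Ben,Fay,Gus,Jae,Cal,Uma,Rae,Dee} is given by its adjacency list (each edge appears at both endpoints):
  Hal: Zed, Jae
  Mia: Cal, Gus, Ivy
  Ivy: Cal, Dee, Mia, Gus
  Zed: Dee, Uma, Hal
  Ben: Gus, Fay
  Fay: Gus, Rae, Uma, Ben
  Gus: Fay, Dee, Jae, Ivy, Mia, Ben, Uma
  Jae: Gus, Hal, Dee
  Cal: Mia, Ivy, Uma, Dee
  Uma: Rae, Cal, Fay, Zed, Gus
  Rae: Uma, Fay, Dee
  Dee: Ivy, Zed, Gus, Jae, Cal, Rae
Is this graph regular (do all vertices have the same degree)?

No

Degrees: Hal:2, Mia:3, Ivy:4, Zed:3, Ben:2, Fay:4, Gus:7, Jae:3, Cal:4, Uma:5, Rae:3, Dee:6
Degrees are not all equal (e.g. deg(Hal)=2 but deg(Gus)=7); not regular.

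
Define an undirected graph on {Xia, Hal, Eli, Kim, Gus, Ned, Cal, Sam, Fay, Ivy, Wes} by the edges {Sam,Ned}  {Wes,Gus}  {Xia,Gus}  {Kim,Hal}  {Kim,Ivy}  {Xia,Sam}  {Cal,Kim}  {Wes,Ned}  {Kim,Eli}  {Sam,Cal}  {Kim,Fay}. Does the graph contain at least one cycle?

Yes

The graph has 11 vertices, 11 edges, and 1 connected component.
Since 11 > 11 - 1, a cycle must exist; for instance Xia-Sam-Ned-Wes-Gus-Xia.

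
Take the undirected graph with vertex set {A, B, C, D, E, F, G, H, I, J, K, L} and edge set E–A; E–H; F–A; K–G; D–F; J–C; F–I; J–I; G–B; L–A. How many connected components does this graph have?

2

Component: {B, G, K}
Component: {A, C, D, E, F, H, I, J, L}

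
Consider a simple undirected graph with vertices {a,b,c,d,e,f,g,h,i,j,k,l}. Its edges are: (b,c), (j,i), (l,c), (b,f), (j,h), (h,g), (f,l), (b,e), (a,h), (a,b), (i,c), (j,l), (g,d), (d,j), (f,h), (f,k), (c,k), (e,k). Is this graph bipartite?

Color {b, d, h, i, k, l} black and {a, c, e, f, g, j} white. No edge joins two same-colored vertices, so the graph is bipartite.

Yes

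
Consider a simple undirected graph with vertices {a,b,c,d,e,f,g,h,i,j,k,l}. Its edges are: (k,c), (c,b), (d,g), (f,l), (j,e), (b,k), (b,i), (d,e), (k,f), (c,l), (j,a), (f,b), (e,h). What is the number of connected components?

Component: {a, d, e, g, h, j}
Component: {b, c, f, i, k, l}

2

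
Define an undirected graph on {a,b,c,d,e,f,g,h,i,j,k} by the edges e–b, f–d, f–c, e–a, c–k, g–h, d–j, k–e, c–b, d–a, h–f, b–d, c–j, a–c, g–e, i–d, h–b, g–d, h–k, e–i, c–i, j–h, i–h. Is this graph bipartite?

Yes

Color {c, d, e, h} black and {a, b, f, g, i, j, k} white. No edge joins two same-colored vertices, so the graph is bipartite.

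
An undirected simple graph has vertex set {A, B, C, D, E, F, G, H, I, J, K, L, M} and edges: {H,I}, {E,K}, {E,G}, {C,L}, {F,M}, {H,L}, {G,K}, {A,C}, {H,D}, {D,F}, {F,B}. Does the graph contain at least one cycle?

Yes

|V| = 13, |E| = 11, number of components = 3.
One cycle is E-G-K-E.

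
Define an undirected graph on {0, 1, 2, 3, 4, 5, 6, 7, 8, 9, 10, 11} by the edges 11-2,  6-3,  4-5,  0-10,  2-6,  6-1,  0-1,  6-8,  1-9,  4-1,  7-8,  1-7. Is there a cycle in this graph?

|V| = 12, |E| = 12, number of components = 1.
Since 12 > 12 - 1, a cycle must exist; for instance 1-6-8-7-1.

Yes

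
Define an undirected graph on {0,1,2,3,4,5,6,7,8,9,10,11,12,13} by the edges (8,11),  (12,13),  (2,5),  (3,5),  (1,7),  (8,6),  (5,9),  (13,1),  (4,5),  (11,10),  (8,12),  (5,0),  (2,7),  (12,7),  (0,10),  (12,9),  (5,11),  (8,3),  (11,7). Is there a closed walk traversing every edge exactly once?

No

Degrees: 0:2, 1:2, 2:2, 3:2, 4:1, 5:6, 6:1, 7:4, 8:4, 9:2, 10:2, 11:4, 12:4, 13:2
4, 6 have odd degree; an Eulerian circuit needs every degree to be even, so none exists.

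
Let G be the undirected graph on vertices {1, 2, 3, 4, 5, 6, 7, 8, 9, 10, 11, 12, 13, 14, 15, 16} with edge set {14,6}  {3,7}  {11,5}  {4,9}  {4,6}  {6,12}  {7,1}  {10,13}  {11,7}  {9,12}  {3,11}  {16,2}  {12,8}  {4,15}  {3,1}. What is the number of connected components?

4

Component: {2, 16}
Component: {10, 13}
Component: {1, 3, 5, 7, 11}
Component: {4, 6, 8, 9, 12, 14, 15}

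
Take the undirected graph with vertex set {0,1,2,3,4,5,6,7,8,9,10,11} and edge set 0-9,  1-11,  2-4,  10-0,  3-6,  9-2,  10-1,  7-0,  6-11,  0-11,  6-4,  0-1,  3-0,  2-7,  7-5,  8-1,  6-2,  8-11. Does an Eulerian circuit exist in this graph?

No

Degrees: 0:6, 1:4, 2:4, 3:2, 4:2, 5:1, 6:4, 7:3, 8:2, 9:2, 10:2, 11:4
Vertices with odd degree: 5, 7. An Eulerian circuit requires all degrees even.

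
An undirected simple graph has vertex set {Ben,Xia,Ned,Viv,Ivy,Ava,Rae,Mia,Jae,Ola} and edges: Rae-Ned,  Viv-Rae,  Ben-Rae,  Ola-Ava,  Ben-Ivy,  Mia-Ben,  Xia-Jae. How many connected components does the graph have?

3

Component: {Xia, Jae}
Component: {Ava, Ola}
Component: {Ben, Ned, Viv, Ivy, Rae, Mia}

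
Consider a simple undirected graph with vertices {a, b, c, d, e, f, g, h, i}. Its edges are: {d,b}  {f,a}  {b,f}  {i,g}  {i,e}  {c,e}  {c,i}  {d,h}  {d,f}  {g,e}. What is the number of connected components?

2

Component: {c, e, g, i}
Component: {a, b, d, f, h}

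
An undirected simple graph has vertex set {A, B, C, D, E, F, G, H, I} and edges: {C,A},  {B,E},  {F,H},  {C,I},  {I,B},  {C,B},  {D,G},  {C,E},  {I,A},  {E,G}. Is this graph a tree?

No

The graph has 9 vertices and 10 edges.
It splits into 2 components, so it cannot be a tree.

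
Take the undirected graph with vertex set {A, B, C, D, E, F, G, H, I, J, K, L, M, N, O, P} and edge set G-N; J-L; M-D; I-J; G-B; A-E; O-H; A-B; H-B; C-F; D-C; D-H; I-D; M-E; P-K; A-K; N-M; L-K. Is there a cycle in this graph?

The graph has 16 vertices, 18 edges, and 1 connected component.
One cycle is A-B-G-N-M-E-A.

Yes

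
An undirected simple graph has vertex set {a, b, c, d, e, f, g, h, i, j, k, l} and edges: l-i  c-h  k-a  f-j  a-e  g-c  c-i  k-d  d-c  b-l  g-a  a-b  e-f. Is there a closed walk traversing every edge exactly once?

Degrees: a:4, b:2, c:4, d:2, e:2, f:2, g:2, h:1, i:2, j:1, k:2, l:2
Vertices with odd degree: h, j. An Eulerian circuit requires all degrees even.

No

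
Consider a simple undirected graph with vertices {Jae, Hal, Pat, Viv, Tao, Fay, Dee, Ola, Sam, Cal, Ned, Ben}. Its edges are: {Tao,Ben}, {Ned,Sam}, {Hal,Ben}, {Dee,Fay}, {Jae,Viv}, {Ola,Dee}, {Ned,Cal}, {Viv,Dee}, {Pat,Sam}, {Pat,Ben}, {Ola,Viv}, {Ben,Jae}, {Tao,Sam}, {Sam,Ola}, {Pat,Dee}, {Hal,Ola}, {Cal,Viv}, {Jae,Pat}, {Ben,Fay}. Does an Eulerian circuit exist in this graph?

No

Degrees: Jae:3, Hal:2, Pat:4, Viv:4, Tao:2, Fay:2, Dee:4, Ola:4, Sam:4, Cal:2, Ned:2, Ben:5
Jae, Ben have odd degree; an Eulerian circuit needs every degree to be even, so none exists.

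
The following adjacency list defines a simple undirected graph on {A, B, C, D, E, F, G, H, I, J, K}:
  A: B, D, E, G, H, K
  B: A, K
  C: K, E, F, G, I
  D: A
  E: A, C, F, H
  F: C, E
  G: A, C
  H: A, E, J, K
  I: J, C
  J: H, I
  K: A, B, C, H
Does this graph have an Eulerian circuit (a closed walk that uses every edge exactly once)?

No

Degrees: A:6, B:2, C:5, D:1, E:4, F:2, G:2, H:4, I:2, J:2, K:4
C, D have odd degree; an Eulerian circuit needs every degree to be even, so none exists.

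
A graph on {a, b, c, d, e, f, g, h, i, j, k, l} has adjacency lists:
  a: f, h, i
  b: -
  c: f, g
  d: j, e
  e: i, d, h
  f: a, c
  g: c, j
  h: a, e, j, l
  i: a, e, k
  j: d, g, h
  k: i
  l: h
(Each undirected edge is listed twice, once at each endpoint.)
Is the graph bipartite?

Yes

Color {b, d, f, g, h, i} black and {a, c, e, j, k, l} white. No edge joins two same-colored vertices, so the graph is bipartite.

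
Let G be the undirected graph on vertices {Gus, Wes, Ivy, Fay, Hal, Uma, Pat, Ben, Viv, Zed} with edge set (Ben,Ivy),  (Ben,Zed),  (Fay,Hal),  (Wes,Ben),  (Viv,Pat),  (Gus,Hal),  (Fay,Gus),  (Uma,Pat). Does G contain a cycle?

|V| = 10, |E| = 8, number of components = 3.
Since 8 > 10 - 3, a cycle must exist; for instance Gus-Hal-Fay-Gus.

Yes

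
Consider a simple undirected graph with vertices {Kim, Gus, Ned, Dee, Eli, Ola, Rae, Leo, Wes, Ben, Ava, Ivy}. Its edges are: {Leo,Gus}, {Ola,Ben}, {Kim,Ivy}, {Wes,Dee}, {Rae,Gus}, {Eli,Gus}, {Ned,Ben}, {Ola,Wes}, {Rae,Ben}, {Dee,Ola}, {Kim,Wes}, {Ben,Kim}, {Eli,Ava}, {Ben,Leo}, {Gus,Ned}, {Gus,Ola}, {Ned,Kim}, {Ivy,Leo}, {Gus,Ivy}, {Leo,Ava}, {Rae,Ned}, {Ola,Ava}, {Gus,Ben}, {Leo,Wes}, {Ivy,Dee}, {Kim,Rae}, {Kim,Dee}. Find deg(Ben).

6

Neighbors of Ben: Kim, Gus, Ned, Ola, Rae, Leo.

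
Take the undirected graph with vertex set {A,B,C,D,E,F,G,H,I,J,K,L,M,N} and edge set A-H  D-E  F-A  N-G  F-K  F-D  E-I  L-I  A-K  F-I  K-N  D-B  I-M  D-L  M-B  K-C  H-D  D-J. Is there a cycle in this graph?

|V| = 14, |E| = 18, number of components = 1.
One cycle is I-E-D-B-M-I.

Yes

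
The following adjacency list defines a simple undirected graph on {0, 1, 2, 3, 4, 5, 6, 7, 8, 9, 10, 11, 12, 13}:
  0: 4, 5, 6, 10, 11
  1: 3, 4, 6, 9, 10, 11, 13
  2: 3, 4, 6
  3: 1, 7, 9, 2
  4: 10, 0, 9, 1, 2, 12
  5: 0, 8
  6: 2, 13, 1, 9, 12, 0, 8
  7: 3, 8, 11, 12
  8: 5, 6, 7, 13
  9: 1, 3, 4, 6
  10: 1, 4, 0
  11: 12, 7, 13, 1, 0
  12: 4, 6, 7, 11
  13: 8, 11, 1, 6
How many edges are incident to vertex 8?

Neighbors of 8: 5, 6, 7, 13.

4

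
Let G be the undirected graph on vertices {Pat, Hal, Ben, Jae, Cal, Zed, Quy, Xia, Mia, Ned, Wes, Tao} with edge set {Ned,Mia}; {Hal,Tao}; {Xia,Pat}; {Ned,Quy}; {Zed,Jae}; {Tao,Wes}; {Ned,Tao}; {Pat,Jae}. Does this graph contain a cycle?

|V| = 12, |E| = 8, number of components = 4.
A forest on 12 vertices with 4 components has exactly 8 edges, which matches — so no cycle.

No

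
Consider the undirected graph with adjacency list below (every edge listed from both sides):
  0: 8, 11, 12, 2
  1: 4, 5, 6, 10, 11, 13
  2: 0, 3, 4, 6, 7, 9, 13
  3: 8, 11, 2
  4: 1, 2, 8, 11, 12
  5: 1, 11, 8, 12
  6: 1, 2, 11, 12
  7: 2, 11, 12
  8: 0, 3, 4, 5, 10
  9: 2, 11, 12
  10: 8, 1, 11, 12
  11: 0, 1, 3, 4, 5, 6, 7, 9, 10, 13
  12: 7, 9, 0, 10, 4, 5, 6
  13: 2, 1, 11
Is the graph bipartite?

No

The cycle 11-1-13-11 has length 3, which is odd, so the graph is not bipartite.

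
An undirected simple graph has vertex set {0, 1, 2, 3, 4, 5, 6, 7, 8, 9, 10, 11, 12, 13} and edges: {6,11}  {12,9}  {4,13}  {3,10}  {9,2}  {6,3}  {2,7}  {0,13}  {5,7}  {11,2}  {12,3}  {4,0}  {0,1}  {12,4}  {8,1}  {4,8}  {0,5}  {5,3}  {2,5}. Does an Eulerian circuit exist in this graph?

Degrees: 0:4, 1:2, 2:4, 3:4, 4:4, 5:4, 6:2, 7:2, 8:2, 9:2, 10:1, 11:2, 12:3, 13:2
Vertices with odd degree: 10, 12. An Eulerian circuit requires all degrees even.

No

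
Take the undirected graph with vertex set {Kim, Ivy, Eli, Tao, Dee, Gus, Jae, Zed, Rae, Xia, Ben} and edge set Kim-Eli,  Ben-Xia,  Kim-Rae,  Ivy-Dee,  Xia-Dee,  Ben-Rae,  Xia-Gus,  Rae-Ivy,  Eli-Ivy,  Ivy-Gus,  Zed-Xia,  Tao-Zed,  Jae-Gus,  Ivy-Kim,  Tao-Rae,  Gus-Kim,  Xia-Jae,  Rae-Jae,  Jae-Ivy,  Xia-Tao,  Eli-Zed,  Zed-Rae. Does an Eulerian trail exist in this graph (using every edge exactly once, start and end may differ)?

Yes

Degrees: Kim:4, Ivy:6, Eli:3, Tao:3, Dee:2, Gus:4, Jae:4, Zed:4, Rae:6, Xia:6, Ben:2
Odd-degree vertices: Eli, Tao (2 total).
The non-isolated vertices are connected and exactly 2 have odd degree, so an Eulerian trail exists (from Eli to Tao).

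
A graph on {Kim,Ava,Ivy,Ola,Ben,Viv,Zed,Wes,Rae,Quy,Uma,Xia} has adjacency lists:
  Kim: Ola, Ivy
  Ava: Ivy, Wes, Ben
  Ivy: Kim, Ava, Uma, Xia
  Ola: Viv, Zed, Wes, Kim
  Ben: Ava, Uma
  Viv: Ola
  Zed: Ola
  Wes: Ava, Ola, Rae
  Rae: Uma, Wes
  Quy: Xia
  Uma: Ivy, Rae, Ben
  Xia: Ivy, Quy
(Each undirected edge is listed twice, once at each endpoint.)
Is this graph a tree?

No

The graph has 12 vertices and 14 edges.
Connected but with 14 > 11 edges, so it has a cycle and is not a tree.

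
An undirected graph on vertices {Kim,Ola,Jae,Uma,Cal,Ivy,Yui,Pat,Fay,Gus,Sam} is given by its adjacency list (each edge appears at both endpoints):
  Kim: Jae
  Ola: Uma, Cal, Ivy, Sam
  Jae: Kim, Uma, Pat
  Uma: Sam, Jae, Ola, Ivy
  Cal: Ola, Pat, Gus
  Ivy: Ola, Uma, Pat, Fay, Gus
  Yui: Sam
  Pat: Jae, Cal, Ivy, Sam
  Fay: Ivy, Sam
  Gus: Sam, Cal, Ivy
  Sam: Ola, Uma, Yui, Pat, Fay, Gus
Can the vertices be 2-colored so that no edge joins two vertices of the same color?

The cycle Ola-Uma-Sam-Ola has length 3, which is odd, so the graph is not bipartite.

No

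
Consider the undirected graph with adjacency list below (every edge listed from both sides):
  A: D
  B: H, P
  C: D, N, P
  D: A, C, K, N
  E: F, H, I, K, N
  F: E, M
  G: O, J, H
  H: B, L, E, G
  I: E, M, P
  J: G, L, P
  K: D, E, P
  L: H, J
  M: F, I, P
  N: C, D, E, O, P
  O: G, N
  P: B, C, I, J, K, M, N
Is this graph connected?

Starting from A and exploring outward reaches every vertex (A, D, N, K, C, P, O, E, B, J, M, I, G, F, H, L); the graph is connected.

Yes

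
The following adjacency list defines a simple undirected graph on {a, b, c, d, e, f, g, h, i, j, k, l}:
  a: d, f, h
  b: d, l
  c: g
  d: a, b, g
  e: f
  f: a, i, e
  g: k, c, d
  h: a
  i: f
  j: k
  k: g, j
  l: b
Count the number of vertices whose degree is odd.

Degrees: a:3, b:2, c:1, d:3, e:1, f:3, g:3, h:1, i:1, j:1, k:2, l:1
Odd-degree vertices: a, c, d, e, f, g, h, i, j, l.

10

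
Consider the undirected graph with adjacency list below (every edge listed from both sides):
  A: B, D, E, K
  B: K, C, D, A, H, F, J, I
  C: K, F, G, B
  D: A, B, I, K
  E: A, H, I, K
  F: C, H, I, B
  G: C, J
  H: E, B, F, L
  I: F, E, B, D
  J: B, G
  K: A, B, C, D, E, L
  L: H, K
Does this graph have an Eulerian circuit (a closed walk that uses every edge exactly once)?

Yes

Degrees: A:4, B:8, C:4, D:4, E:4, F:4, G:2, H:4, I:4, J:2, K:6, L:2
Every vertex has even degree and the edges form a single connected piece, so an Eulerian circuit exists.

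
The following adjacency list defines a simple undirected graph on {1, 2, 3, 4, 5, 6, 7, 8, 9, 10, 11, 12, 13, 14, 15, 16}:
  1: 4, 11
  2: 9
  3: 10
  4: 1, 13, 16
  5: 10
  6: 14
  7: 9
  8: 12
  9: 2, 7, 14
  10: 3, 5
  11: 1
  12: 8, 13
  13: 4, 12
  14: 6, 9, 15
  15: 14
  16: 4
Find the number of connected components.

Component: {3, 5, 10}
Component: {2, 6, 7, 9, 14, 15}
Component: {1, 4, 8, 11, 12, 13, 16}

3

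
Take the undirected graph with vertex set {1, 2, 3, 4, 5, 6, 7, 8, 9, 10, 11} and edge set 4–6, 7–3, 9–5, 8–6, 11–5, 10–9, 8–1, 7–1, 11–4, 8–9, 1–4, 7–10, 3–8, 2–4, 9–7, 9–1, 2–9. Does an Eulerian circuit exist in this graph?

Yes

Degrees: 1:4, 2:2, 3:2, 4:4, 5:2, 6:2, 7:4, 8:4, 9:6, 10:2, 11:2
Every vertex has even degree and the edges form a single connected piece, so an Eulerian circuit exists.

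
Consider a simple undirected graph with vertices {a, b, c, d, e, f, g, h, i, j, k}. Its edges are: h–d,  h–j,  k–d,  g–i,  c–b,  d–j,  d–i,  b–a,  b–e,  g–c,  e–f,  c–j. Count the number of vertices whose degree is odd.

Degrees: a:1, b:3, c:3, d:4, e:2, f:1, g:2, h:2, i:2, j:3, k:1
Odd-degree vertices: a, b, c, f, j, k.

6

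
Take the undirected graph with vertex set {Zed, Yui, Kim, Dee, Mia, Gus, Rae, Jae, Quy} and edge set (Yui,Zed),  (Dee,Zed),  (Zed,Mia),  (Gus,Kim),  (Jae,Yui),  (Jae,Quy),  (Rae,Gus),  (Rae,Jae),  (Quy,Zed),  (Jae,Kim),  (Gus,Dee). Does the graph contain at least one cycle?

Yes

|V| = 9, |E| = 11, number of components = 1.
Since 11 > 9 - 1, a cycle must exist; for instance Zed-Dee-Gus-Kim-Jae-Yui-Zed.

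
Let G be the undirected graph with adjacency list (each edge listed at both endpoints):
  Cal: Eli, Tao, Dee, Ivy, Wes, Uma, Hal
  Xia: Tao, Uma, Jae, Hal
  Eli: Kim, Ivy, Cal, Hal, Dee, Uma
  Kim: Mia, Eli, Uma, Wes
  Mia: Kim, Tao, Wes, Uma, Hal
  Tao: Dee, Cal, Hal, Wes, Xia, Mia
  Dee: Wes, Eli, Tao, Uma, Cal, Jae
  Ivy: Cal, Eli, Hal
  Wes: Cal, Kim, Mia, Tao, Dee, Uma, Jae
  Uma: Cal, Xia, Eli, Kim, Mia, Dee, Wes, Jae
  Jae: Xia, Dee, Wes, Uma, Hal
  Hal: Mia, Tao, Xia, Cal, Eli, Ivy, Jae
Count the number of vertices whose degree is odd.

6

Degrees: Cal:7, Xia:4, Eli:6, Kim:4, Mia:5, Tao:6, Dee:6, Ivy:3, Wes:7, Uma:8, Jae:5, Hal:7
Odd-degree vertices: Cal, Mia, Ivy, Wes, Jae, Hal.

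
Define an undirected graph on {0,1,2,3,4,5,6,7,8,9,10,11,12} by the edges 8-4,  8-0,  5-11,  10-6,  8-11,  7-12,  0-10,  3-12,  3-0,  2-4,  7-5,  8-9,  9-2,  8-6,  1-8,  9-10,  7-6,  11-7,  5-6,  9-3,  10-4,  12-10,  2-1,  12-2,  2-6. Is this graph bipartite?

No

11-5-7-11 is an odd cycle (length 3), and a bipartite graph can contain only even cycles.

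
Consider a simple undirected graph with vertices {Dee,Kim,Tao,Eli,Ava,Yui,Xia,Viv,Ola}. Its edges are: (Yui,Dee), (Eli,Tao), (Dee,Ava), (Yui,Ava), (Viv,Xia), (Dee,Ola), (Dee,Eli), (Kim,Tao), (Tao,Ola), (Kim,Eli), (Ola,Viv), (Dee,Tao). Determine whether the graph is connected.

Starting from Dee and exploring outward reaches every vertex (Dee, Eli, Ava, Ola, Yui, Tao, Kim, Viv, Xia); the graph is connected.

Yes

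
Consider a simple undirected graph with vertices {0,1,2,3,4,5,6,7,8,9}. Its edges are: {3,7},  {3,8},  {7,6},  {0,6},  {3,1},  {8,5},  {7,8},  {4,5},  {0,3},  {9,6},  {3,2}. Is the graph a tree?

No

The graph has 10 vertices and 11 edges.
A tree on 10 vertices has exactly 9 edges; this graph has 11, so it contains a cycle and is not a tree.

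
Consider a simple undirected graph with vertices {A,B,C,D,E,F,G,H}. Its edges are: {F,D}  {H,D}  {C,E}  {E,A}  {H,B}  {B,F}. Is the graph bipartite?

Yes

Color {E, F, G, H} black and {A, B, C, D} white. No edge joins two same-colored vertices, so the graph is bipartite.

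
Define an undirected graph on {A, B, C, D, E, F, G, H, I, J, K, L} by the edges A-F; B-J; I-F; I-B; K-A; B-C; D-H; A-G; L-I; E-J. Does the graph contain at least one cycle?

The graph has 12 vertices, 10 edges, and 2 connected components.
A forest on 12 vertices with 2 components has exactly 10 edges, which matches — so no cycle.

No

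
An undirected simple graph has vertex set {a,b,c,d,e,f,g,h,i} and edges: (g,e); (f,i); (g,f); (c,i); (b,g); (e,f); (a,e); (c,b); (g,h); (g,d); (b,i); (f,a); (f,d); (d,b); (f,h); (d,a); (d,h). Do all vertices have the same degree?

Degrees: a:3, b:4, c:2, d:5, e:3, f:6, g:5, h:3, i:3
Vertex c has degree 2 while f has degree 6, so the graph is not regular.

No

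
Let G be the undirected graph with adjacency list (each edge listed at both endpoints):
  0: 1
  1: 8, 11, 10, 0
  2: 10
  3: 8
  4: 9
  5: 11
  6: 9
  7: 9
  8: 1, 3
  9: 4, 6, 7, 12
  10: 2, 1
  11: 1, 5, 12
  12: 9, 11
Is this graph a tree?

Yes

|V| = 13, |E| = 12.
Connected and |E| = |V| - 1, which characterizes a tree.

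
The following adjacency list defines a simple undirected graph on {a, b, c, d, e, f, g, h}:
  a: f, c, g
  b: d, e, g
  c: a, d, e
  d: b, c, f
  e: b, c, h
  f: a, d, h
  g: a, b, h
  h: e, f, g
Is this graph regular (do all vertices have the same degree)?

Degrees: a:3, b:3, c:3, d:3, e:3, f:3, g:3, h:3
Every vertex has degree 3, so the graph is 3-regular.

Yes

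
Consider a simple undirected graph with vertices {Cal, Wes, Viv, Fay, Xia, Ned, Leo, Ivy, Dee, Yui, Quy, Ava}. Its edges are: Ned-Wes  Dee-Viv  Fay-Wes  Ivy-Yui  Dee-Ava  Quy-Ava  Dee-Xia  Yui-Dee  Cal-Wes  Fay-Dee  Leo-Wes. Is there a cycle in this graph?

No

The graph has 12 vertices, 11 edges, and 1 connected component.
Since 11 = 12 - 1, the graph is a forest and contains no cycle.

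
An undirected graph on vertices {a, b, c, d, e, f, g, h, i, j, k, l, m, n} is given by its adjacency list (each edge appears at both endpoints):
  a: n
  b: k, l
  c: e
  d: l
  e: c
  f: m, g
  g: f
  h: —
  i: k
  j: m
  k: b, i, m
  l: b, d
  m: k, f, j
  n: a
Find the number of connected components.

Component: {h}
Component: {a, n}
Component: {c, e}
Component: {b, d, f, g, i, j, k, l, m}

4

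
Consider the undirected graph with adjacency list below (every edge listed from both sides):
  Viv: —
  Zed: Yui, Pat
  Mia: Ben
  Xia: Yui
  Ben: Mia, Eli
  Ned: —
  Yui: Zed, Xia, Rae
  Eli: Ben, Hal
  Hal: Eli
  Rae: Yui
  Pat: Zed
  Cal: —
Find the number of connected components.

Component: {Viv}
Component: {Ned}
Component: {Cal}
Component: {Mia, Ben, Eli, Hal}
Component: {Zed, Xia, Yui, Rae, Pat}

5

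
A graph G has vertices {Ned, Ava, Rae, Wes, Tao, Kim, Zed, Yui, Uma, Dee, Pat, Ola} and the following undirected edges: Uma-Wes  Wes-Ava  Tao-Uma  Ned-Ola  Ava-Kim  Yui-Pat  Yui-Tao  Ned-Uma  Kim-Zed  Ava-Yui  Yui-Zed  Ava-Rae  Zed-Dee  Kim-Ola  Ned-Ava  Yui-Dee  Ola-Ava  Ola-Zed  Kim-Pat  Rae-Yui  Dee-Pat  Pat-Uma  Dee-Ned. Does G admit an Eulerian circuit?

Degrees: Ned:4, Ava:6, Rae:2, Wes:2, Tao:2, Kim:4, Zed:4, Yui:6, Uma:4, Dee:4, Pat:4, Ola:4
All degrees are even and the non-isolated vertices are connected — an Eulerian circuit exists.

Yes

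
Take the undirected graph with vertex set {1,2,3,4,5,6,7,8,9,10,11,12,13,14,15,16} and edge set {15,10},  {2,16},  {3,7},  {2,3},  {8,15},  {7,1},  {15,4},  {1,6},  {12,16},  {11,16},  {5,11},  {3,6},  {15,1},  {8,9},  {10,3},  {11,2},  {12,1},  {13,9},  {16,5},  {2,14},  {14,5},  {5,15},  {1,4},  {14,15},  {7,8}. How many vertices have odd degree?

Degrees: 1:5, 2:4, 3:4, 4:2, 5:4, 6:2, 7:3, 8:3, 9:2, 10:2, 11:3, 12:2, 13:1, 14:3, 15:6, 16:4
Odd-degree vertices: 1, 7, 8, 11, 13, 14.

6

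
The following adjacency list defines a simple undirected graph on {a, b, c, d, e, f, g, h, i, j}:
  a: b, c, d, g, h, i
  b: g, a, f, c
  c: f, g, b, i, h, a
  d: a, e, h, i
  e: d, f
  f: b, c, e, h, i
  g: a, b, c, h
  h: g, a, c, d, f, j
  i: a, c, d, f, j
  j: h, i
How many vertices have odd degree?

Degrees: a:6, b:4, c:6, d:4, e:2, f:5, g:4, h:6, i:5, j:2
Odd-degree vertices: f, i.

2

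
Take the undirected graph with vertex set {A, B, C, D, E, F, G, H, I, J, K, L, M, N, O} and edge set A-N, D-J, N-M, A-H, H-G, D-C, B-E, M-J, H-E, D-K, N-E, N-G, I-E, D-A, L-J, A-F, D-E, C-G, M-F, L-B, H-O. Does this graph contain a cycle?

The graph has 15 vertices, 21 edges, and 1 connected component.
One cycle is N-E-B-L-J-M-N.

Yes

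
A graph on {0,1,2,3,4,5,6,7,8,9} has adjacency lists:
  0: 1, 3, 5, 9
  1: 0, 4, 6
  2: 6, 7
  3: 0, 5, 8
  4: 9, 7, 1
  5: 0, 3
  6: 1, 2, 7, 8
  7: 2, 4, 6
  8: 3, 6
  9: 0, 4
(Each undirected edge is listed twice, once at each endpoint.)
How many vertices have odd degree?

Degrees: 0:4, 1:3, 2:2, 3:3, 4:3, 5:2, 6:4, 7:3, 8:2, 9:2
Odd-degree vertices: 1, 3, 4, 7.

4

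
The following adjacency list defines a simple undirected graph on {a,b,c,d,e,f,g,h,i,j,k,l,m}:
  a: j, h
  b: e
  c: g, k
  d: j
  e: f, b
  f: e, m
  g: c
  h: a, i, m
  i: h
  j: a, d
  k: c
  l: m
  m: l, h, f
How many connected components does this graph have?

Component: {c, g, k}
Component: {a, b, d, e, f, h, i, j, l, m}

2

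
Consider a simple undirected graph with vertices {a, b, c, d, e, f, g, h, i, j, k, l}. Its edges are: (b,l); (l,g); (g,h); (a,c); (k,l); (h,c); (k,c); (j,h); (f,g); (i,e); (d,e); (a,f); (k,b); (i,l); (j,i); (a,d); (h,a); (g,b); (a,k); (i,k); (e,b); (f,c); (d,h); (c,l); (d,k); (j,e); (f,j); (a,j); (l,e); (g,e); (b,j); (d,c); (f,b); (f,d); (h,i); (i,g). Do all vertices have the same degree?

Yes

Degrees: a:6, b:6, c:6, d:6, e:6, f:6, g:6, h:6, i:6, j:6, k:6, l:6
Every vertex has degree 6, so the graph is 6-regular.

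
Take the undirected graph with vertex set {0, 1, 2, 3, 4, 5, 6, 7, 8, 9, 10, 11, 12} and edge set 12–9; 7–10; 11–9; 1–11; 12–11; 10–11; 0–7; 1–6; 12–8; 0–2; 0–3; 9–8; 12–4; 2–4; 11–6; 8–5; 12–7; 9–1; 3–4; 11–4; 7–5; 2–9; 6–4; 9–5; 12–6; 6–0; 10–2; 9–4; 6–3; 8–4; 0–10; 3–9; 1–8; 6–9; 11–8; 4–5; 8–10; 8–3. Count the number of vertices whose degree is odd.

Degrees: 0:5, 1:4, 2:4, 3:5, 4:8, 5:4, 6:7, 7:4, 8:8, 9:9, 10:5, 11:7, 12:6
Odd-degree vertices: 0, 3, 6, 9, 10, 11.

6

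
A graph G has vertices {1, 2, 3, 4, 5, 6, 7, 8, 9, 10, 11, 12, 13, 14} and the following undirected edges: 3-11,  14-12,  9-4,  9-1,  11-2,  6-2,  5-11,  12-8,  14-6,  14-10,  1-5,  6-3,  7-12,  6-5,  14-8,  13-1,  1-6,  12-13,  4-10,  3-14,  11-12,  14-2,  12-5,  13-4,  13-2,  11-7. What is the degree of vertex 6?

5

Neighbors of 6: 1, 2, 3, 5, 14.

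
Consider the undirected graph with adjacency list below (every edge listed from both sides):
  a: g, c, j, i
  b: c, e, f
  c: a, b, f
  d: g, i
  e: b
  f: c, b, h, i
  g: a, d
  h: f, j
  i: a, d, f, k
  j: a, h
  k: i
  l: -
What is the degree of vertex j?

Neighbors of j: a, h.

2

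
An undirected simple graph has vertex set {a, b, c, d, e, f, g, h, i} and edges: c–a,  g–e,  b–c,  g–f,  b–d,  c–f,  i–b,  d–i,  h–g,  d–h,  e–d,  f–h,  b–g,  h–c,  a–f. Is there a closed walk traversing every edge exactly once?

Degrees: a:2, b:4, c:4, d:4, e:2, f:4, g:4, h:4, i:2
All degrees are even and the non-isolated vertices are connected — an Eulerian circuit exists.

Yes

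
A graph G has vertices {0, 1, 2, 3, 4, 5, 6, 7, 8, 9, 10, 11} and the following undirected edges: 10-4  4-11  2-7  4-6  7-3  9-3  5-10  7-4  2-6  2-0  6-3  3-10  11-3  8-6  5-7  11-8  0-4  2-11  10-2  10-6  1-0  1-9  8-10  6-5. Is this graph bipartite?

No

The cycle 10-6-3-10 has length 3, which is odd, so the graph is not bipartite.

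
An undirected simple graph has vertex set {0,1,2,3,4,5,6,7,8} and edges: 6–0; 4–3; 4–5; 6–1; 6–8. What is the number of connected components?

4

Component: {2}
Component: {7}
Component: {3, 4, 5}
Component: {0, 1, 6, 8}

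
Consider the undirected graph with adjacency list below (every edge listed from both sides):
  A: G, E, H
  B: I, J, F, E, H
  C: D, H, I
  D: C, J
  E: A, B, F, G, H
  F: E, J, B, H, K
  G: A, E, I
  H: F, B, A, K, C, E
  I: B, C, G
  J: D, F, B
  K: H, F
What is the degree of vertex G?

Neighbors of G: A, E, I.

3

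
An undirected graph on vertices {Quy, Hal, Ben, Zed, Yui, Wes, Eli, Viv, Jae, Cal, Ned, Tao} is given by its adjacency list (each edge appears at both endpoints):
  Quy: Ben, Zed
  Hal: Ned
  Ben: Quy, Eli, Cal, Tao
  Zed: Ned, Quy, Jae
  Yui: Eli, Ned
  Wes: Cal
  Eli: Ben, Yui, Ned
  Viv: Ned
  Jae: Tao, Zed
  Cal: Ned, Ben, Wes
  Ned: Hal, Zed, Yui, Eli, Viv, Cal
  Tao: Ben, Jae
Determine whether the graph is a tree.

No

The graph has 12 vertices and 15 edges.
Connected but with 15 > 11 edges, so it has a cycle and is not a tree.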